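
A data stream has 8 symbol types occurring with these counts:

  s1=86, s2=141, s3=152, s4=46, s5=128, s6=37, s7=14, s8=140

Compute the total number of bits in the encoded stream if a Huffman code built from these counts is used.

2087

Build the Huffman tree bottom-up:
merge s7(14) and s6(37): 51
merge s4(46) and 51: 97
merge s1(86) and 97: 183
merge s5(128) and s8(140): 268
merge s2(141) and s3(152): 293
merge 183 and 268: 451
merge 293 and 451: 744
The encoded length is the sum of every internal node's weight: 51 + 97 + 183 + 268 + 293 + 451 + 744 = 2087 bits.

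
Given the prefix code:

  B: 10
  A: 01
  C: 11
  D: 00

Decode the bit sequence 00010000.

Read left to right; each codeword is recognised as soon as it completes (prefix code):
  00→D | 01→A | 00→D | 00→D
Decoded message: DADD

DADD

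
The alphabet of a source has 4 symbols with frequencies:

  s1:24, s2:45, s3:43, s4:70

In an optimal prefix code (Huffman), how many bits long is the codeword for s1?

3

Build the tree from the bottom:
s1(24) + s3(43) → 67
s2(45) + 67 → 112
s4(70) + 112 → 182
s1 sits 3 levels below the root, so its codeword is 3 bits.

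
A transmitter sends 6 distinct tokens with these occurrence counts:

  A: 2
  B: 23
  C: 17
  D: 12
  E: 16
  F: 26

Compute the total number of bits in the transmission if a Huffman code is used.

Merge the two smallest weights repeatedly:
combine A(2), D(12) → 14
combine 14, E(16) → 30
combine C(17), B(23) → 40
combine F(26), 30 → 56
combine 40, 56 → 96
Total encoded bits = sum of merged weights = 14 + 30 + 40 + 56 + 96 = 236.

236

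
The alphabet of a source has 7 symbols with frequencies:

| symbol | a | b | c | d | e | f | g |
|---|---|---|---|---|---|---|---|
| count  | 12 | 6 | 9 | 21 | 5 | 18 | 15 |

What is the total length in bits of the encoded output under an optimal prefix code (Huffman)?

230

Merge the two smallest weights repeatedly:
e(5) + b(6) → 11
c(9) + 11 → 20
a(12) + g(15) → 27
f(18) + 20 → 38
d(21) + 27 → 48
38 + 48 → 86
Each symbol's bit-cost is frequency × depth; summing gives 230 bits (equivalently 11 + 20 + 27 + 38 + 48 + 86).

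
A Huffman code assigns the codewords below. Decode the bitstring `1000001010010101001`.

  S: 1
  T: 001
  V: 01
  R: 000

Read left to right; each codeword is recognised as soon as it completes (prefix code):
  1→S | 000→R | 001→T | 01→V | 001→T | 01→V | 01→V | 001→T
Decoded message: SRTVTVVT

SRTVTVVT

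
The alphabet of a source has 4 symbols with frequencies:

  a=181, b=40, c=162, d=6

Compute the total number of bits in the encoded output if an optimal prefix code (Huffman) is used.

643

Greedily combine the two least-frequent nodes:
combine d(6), b(40) → 46
combine 46, c(162) → 208
combine a(181), 208 → 389
Each symbol's bit-cost is frequency × depth; summing gives 643 bits (equivalently 46 + 208 + 389).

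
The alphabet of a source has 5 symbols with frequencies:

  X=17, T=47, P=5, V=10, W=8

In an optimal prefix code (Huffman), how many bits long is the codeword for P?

4

Repeatedly merge the two smallest:
combine P(5), W(8) → 13
combine V(10), 13 → 23
combine X(17), 23 → 40
combine 40, T(47) → 87
The subtree containing P is merged 4 times, so code length = 4.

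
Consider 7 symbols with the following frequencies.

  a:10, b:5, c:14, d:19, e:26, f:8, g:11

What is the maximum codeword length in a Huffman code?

Merge the two lowest-weight nodes at each step:
combine b(5), f(8) → 13
combine a(10), g(11) → 21
combine 13, c(14) → 27
combine d(19), 21 → 40
combine e(26), 27 → 53
combine 40, 53 → 93
The first pair merged (b, f) ends up deepest, at depth 4.

4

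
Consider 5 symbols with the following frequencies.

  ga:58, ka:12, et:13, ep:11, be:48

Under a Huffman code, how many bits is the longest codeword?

4

Merge the two lowest-weight nodes at each step:
merge ep(11) and ka(12): 23
merge et(13) and 23: 36
merge 36 and be(48): 84
merge ga(58) and 84: 142
The rarest symbols sit at the bottom; the longest codeword is 4 bits.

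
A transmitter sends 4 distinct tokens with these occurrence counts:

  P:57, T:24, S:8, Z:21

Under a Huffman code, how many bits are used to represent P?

Repeatedly merge the two smallest:
merge S(8) and Z(21): 29
merge T(24) and 29: 53
merge 53 and P(57): 110
P is merged only at the final step, so code length = 1.

1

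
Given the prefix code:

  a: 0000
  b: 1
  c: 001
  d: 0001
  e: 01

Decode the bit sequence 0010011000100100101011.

Read left to right; each codeword is recognised as soon as it completes (prefix code):
  001→c | 001→c | 1→b | 0001→d | 001→c | 001→c | 01→e | 01→e | 1→b
Decoded message: ccbdcceeb

ccbdcceeb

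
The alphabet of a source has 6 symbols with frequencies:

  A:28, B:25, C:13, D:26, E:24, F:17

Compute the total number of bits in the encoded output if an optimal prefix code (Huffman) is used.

Merge the two smallest weights repeatedly:
C(13) + F(17) → 30
E(24) + B(25) → 49
D(26) + A(28) → 54
30 + 49 → 79
54 + 79 → 133
Total encoded bits = sum of merged weights = 30 + 49 + 54 + 79 + 133 = 345.

345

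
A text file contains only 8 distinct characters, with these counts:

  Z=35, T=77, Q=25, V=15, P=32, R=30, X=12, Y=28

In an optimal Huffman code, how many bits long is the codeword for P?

3

Repeatedly merge the two smallest:
merge X(12) and V(15): 27
merge Q(25) and 27: 52
merge Y(28) and R(30): 58
merge P(32) and Z(35): 67
merge 52 and 58: 110
merge 67 and T(77): 144
merge 110 and 144: 254
The subtree containing P is merged 3 times, so code length = 3.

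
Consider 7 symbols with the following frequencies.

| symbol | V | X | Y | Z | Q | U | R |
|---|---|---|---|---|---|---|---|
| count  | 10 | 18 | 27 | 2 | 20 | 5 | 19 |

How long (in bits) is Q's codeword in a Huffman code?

2

Repeatedly merge the two smallest:
combine Z(2), U(5) → 7
combine 7, V(10) → 17
combine 17, X(18) → 35
combine R(19), Q(20) → 39
combine Y(27), 35 → 62
combine 39, 62 → 101
Q's leaf is at depth 2, giving a 2-bit codeword.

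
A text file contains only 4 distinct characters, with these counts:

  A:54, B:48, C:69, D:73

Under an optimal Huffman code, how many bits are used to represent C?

2

Build the tree from the bottom:
B(48) + A(54) → 102
C(69) + D(73) → 142
102 + 142 → 244
C sits 2 levels below the root, so its codeword is 2 bits.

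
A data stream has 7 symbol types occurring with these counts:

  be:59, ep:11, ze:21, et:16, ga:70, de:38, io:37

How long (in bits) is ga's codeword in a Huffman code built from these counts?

Repeatedly merge the two smallest:
combine ep(11), et(16) → 27
combine ze(21), 27 → 48
combine io(37), de(38) → 75
combine 48, be(59) → 107
combine ga(70), 75 → 145
combine 107, 145 → 252
ga sits 2 levels below the root, so its codeword is 2 bits.

2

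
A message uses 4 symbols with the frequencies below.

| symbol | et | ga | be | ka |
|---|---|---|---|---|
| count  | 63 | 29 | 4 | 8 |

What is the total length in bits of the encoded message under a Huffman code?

Greedily combine the two least-frequent nodes:
be(4) + ka(8) → 12
12 + ga(29) → 41
41 + et(63) → 104
Each symbol's bit-cost is frequency × depth; summing gives 157 bits (equivalently 12 + 41 + 104).

157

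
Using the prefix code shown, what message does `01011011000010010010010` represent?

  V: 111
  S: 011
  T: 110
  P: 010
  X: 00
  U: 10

PTTXPPPP

Read left to right; each codeword is recognised as soon as it completes (prefix code):
  010→P | 110→T | 110→T | 00→X | 010→P | 010→P | 010→P | 010→P
Decoded message: PTTXPPPP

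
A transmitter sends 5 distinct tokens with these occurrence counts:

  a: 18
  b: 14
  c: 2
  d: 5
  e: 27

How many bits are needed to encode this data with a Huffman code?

Greedily combine the two least-frequent nodes:
c(2) + d(5) → 7
7 + b(14) → 21
a(18) + 21 → 39
e(27) + 39 → 66
The encoded length is the sum of every internal node's weight: 7 + 21 + 39 + 66 = 133 bits.

133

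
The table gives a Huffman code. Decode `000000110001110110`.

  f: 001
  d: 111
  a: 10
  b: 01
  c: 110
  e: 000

eecfcc

Read left to right; each codeword is recognised as soon as it completes (prefix code):
  000→e | 000→e | 110→c | 001→f | 110→c | 110→c
Decoded message: eecfcc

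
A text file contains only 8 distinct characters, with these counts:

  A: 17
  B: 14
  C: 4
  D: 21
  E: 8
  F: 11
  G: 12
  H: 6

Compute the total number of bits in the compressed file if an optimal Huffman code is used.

Merge the two smallest weights repeatedly:
merge C(4) and H(6): 10
merge E(8) and 10: 18
merge F(11) and G(12): 23
merge B(14) and A(17): 31
merge 18 and D(21): 39
merge 23 and 31: 54
merge 39 and 54: 93
The encoded length is the sum of every internal node's weight: 10 + 18 + 23 + 31 + 39 + 54 + 93 = 268 bits.

268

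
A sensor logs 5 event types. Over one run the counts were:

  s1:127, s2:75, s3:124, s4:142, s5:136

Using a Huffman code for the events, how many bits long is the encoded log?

Build the Huffman tree bottom-up:
s2(75) + s3(124) → 199
s1(127) + s5(136) → 263
s4(142) + 199 → 341
263 + 341 → 604
The encoded length is the sum of every internal node's weight: 199 + 263 + 341 + 604 = 1407 bits.

1407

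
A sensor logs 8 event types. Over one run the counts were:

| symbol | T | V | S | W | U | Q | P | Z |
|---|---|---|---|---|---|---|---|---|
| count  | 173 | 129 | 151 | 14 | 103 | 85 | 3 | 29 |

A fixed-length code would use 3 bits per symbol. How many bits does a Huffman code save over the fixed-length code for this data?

261

Fixed-length: 3 bits × 687 symbols = 2061 bits.
Huffman merges:
combine P(3), W(14) → 17
combine 17, Z(29) → 46
combine 46, Q(85) → 131
combine U(103), V(129) → 232
combine 131, S(151) → 282
combine T(173), 232 → 405
combine 282, 405 → 687
Huffman total = 17 + 46 + 131 + 232 + 282 + 405 + 687 = 1800 bits.
Saving = 2061 − 1800 = 261 bits.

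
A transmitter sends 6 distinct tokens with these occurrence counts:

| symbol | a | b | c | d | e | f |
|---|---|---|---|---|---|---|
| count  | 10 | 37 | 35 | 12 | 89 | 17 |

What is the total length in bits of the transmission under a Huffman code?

Merge the two smallest weights repeatedly:
combine a(10), d(12) → 22
combine f(17), 22 → 39
combine c(35), b(37) → 72
combine 39, 72 → 111
combine e(89), 111 → 200
The encoded length is the sum of every internal node's weight: 22 + 39 + 72 + 111 + 200 = 444 bits.

444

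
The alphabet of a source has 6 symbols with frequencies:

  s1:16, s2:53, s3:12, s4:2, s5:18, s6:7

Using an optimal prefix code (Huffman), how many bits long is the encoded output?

227

Build the Huffman tree bottom-up:
combine s4(2), s6(7) → 9
combine 9, s3(12) → 21
combine s1(16), s5(18) → 34
combine 21, 34 → 55
combine s2(53), 55 → 108
The encoded length is the sum of every internal node's weight: 9 + 21 + 34 + 55 + 108 = 227 bits.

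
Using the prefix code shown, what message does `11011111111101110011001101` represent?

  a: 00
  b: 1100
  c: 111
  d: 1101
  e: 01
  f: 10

dccdbbd

Read left to right; each codeword is recognised as soon as it completes (prefix code):
  1101→d | 111→c | 111→c | 1101→d | 1100→b | 1100→b | 1101→d
Decoded message: dccdbbd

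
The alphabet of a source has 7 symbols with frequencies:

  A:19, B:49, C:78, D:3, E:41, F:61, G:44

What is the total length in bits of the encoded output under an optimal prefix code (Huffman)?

768

Merge the two smallest weights repeatedly:
merge D(3) and A(19): 22
merge 22 and E(41): 63
merge G(44) and B(49): 93
merge F(61) and 63: 124
merge C(78) and 93: 171
merge 124 and 171: 295
Total encoded bits = sum of merged weights = 22 + 63 + 93 + 124 + 171 + 295 = 768.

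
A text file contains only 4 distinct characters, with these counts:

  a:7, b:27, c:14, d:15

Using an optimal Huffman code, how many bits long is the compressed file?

Greedily combine the two least-frequent nodes:
combine a(7), c(14) → 21
combine d(15), 21 → 36
combine b(27), 36 → 63
Total encoded bits = sum of merged weights = 21 + 36 + 63 = 120.

120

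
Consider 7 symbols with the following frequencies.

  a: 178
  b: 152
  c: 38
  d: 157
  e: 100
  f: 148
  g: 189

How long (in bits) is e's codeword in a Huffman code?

Repeatedly merge the two smallest:
merge c(38) and e(100): 138
merge 138 and f(148): 286
merge b(152) and d(157): 309
merge a(178) and g(189): 367
merge 286 and 309: 595
merge 367 and 595: 962
e's leaf is at depth 4, giving a 4-bit codeword.

4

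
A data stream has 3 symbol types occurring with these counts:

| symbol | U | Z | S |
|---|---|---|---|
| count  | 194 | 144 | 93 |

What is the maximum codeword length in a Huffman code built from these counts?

Merge the two lowest-weight nodes at each step:
combine S(93), Z(144) → 237
combine U(194), 237 → 431
Maximum depth reached is 2.

2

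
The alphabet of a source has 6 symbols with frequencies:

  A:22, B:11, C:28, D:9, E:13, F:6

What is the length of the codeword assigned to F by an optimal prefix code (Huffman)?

3

Huffman merges, smallest pair first:
F(6) + D(9) → 15
B(11) + E(13) → 24
15 + A(22) → 37
24 + C(28) → 52
37 + 52 → 89
F sits 3 levels below the root, so its codeword is 3 bits.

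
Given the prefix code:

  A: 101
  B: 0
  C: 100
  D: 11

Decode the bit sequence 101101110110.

AADBDB

Read left to right; each codeword is recognised as soon as it completes (prefix code):
  101→A | 101→A | 11→D | 0→B | 11→D | 0→B
Decoded message: AADBDB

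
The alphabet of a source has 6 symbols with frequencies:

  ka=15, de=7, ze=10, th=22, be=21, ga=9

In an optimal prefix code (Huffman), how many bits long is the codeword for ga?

3

Huffman merges, smallest pair first:
merge de(7) and ga(9): 16
merge ze(10) and ka(15): 25
merge 16 and be(21): 37
merge th(22) and 25: 47
merge 37 and 47: 84
ga's leaf is at depth 3, giving a 3-bit codeword.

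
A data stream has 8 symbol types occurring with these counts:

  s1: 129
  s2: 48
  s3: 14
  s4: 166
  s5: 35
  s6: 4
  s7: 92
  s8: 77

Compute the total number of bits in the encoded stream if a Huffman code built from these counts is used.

1471

Build the Huffman tree bottom-up:
s6(4) + s3(14) → 18
18 + s5(35) → 53
s2(48) + 53 → 101
s8(77) + s7(92) → 169
101 + s1(129) → 230
s4(166) + 169 → 335
230 + 335 → 565
Each symbol's bit-cost is frequency × depth; summing gives 1471 bits (equivalently 18 + 53 + 101 + 169 + 230 + 335 + 565).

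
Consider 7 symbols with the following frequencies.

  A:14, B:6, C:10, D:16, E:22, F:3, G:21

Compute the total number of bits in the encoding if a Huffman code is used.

Merge the two smallest weights repeatedly:
combine F(3), B(6) → 9
combine 9, C(10) → 19
combine A(14), D(16) → 30
combine 19, G(21) → 40
combine E(22), 30 → 52
combine 40, 52 → 92
Total encoded bits = sum of merged weights = 9 + 19 + 30 + 40 + 52 + 92 = 242.

242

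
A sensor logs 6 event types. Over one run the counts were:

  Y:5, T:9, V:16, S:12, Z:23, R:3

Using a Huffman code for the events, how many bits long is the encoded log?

161

Build the Huffman tree bottom-up:
combine R(3), Y(5) → 8
combine 8, T(9) → 17
combine S(12), V(16) → 28
combine 17, Z(23) → 40
combine 28, 40 → 68
The encoded length is the sum of every internal node's weight: 8 + 17 + 28 + 40 + 68 = 161 bits.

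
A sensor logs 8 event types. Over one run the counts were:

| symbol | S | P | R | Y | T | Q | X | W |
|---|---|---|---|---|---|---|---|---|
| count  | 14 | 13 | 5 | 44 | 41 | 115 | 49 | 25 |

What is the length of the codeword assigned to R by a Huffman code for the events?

Build the tree from the bottom:
combine R(5), P(13) → 18
combine S(14), 18 → 32
combine W(25), 32 → 57
combine T(41), Y(44) → 85
combine X(49), 57 → 106
combine 85, 106 → 191
combine Q(115), 191 → 306
The subtree containing R is merged 6 times, so code length = 6.

6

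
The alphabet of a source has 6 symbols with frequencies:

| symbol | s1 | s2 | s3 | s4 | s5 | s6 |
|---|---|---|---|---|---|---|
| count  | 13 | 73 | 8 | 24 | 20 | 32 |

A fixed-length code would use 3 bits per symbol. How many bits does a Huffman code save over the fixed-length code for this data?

Fixed-length: 3 bits × 170 symbols = 510 bits.
Huffman merges:
combine s3(8), s1(13) → 21
combine s5(20), 21 → 41
combine s4(24), s6(32) → 56
combine 41, 56 → 97
combine s2(73), 97 → 170
Huffman total = 21 + 41 + 56 + 97 + 170 = 385 bits.
Saving = 510 − 385 = 125 bits.

125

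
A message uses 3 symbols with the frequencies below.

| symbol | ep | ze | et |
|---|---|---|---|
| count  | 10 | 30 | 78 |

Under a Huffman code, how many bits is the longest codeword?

Merge the two lowest-weight nodes at each step:
combine ep(10), ze(30) → 40
combine 40, et(78) → 118
Maximum depth reached is 2.

2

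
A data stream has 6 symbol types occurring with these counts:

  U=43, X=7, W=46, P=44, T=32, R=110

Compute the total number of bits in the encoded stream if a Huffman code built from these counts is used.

Greedily combine the two least-frequent nodes:
combine X(7), T(32) → 39
combine 39, U(43) → 82
combine P(44), W(46) → 90
combine 82, 90 → 172
combine R(110), 172 → 282
Total encoded bits = sum of merged weights = 39 + 82 + 90 + 172 + 282 = 665.

665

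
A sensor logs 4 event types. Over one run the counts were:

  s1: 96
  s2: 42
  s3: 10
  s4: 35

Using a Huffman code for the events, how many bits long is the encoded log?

Build the Huffman tree bottom-up:
s3(10) + s4(35) → 45
s2(42) + 45 → 87
87 + s1(96) → 183
The encoded length is the sum of every internal node's weight: 45 + 87 + 183 = 315 bits.

315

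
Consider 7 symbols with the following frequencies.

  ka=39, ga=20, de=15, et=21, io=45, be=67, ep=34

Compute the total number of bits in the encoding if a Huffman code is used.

646

Build the Huffman tree bottom-up:
combine de(15), ga(20) → 35
combine et(21), ep(34) → 55
combine 35, ka(39) → 74
combine io(45), 55 → 100
combine be(67), 74 → 141
combine 100, 141 → 241
Each symbol's bit-cost is frequency × depth; summing gives 646 bits (equivalently 35 + 55 + 74 + 100 + 141 + 241).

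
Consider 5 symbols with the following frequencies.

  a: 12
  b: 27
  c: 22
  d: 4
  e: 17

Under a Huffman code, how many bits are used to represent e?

Repeatedly merge the two smallest:
combine d(4), a(12) → 16
combine 16, e(17) → 33
combine c(22), b(27) → 49
combine 33, 49 → 82
e's leaf is at depth 2, giving a 2-bit codeword.

2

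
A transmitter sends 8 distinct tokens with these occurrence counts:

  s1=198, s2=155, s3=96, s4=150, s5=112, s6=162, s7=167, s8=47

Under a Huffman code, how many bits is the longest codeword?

Merge the two lowest-weight nodes at each step:
s8(47) + s3(96) → 143
s5(112) + 143 → 255
s4(150) + s2(155) → 305
s6(162) + s7(167) → 329
s1(198) + 255 → 453
305 + 329 → 634
453 + 634 → 1087
The rarest symbols sit at the bottom; the longest codeword is 4 bits.

4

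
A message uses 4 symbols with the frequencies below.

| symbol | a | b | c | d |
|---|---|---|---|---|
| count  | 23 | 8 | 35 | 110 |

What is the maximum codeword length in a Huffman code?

3

Merge the two lowest-weight nodes at each step:
combine b(8), a(23) → 31
combine 31, c(35) → 66
combine 66, d(110) → 176
The first pair merged (b, a) ends up deepest, at depth 3.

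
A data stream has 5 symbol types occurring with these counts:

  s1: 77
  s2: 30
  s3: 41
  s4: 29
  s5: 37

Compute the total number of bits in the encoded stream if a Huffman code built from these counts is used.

Greedily combine the two least-frequent nodes:
s4(29) + s2(30) → 59
s5(37) + s3(41) → 78
59 + s1(77) → 136
78 + 136 → 214
Total encoded bits = sum of merged weights = 59 + 78 + 136 + 214 = 487.

487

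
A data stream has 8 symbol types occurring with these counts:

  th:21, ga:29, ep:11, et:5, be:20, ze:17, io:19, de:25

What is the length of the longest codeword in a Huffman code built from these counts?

4

Merge the two lowest-weight nodes at each step:
et(5) + ep(11) → 16
16 + ze(17) → 33
io(19) + be(20) → 39
th(21) + de(25) → 46
ga(29) + 33 → 62
39 + 46 → 85
62 + 85 → 147
The first pair merged (et, ep) ends up deepest, at depth 4.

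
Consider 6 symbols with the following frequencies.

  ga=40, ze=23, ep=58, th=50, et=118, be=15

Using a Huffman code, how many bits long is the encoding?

Greedily combine the two least-frequent nodes:
merge be(15) and ze(23): 38
merge 38 and ga(40): 78
merge th(50) and ep(58): 108
merge 78 and 108: 186
merge et(118) and 186: 304
The encoded length is the sum of every internal node's weight: 38 + 78 + 108 + 186 + 304 = 714 bits.

714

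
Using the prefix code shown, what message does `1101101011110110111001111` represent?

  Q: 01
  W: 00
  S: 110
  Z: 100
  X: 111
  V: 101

SSVXQVSQX

Read left to right; each codeword is recognised as soon as it completes (prefix code):
  110→S | 110→S | 101→V | 111→X | 01→Q | 101→V | 110→S | 01→Q | 111→X
Decoded message: SSVXQVSQX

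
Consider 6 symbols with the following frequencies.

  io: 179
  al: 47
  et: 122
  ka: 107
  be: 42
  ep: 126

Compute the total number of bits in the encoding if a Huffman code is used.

Greedily combine the two least-frequent nodes:
merge be(42) and al(47): 89
merge 89 and ka(107): 196
merge et(122) and ep(126): 248
merge io(179) and 196: 375
merge 248 and 375: 623
Total encoded bits = sum of merged weights = 89 + 196 + 248 + 375 + 623 = 1531.

1531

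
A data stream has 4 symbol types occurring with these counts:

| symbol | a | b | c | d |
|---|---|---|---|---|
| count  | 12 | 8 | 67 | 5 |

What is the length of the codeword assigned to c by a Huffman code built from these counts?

1

Build the tree from the bottom:
combine d(5), b(8) → 13
combine a(12), 13 → 25
combine 25, c(67) → 92
c is merged only at the final step, so code length = 1.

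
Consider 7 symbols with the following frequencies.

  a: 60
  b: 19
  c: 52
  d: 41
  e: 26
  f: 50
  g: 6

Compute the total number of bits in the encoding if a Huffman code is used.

Greedily combine the two least-frequent nodes:
g(6) + b(19) → 25
25 + e(26) → 51
d(41) + f(50) → 91
51 + c(52) → 103
a(60) + 91 → 151
103 + 151 → 254
The encoded length is the sum of every internal node's weight: 25 + 51 + 91 + 103 + 151 + 254 = 675 bits.

675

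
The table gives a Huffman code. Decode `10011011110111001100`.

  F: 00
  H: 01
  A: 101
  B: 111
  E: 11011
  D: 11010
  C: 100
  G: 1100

Read left to right; each codeword is recognised as soon as it completes (prefix code):
  100→C | 11011→E | 11011→E | 100→C | 1100→G
Decoded message: CEECG

CEECG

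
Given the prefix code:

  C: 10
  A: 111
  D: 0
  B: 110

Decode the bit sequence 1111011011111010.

Read left to right; each codeword is recognised as soon as it completes (prefix code):
  111→A | 10→C | 110→B | 111→A | 110→B | 10→C
Decoded message: ACBABC

ACBABC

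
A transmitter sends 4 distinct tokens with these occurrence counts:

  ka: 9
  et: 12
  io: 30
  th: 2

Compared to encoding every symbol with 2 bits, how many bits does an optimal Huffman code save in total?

19

Fixed-length: 2 bits × 53 symbols = 106 bits.
Huffman merges:
merge th(2) and ka(9): 11
merge 11 and et(12): 23
merge 23 and io(30): 53
Huffman total = 11 + 23 + 53 = 87 bits.
Saving = 106 − 87 = 19 bits.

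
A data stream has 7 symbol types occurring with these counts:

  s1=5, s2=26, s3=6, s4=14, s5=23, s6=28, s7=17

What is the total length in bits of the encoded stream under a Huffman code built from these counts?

Merge the two smallest weights repeatedly:
s1(5) + s3(6) → 11
11 + s4(14) → 25
s7(17) + s5(23) → 40
25 + s2(26) → 51
s6(28) + 40 → 68
51 + 68 → 119
Total encoded bits = sum of merged weights = 11 + 25 + 40 + 51 + 68 + 119 = 314.

314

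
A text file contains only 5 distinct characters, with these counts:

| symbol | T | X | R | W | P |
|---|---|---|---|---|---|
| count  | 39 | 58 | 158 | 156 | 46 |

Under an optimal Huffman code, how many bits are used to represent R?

Repeatedly merge the two smallest:
combine T(39), P(46) → 85
combine X(58), 85 → 143
combine 143, W(156) → 299
combine R(158), 299 → 457
R is a child of the root — depth 1, so its codeword is a single bit.

1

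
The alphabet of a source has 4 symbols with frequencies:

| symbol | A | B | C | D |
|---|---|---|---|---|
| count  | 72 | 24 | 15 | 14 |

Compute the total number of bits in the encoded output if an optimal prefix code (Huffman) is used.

207

Greedily combine the two least-frequent nodes:
combine D(14), C(15) → 29
combine B(24), 29 → 53
combine 53, A(72) → 125
Total encoded bits = sum of merged weights = 29 + 53 + 125 = 207.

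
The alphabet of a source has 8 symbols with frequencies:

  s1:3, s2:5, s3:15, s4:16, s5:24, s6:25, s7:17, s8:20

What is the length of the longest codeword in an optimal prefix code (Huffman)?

Merge the two lowest-weight nodes at each step:
s1(3) + s2(5) → 8
8 + s3(15) → 23
s4(16) + s7(17) → 33
s8(20) + 23 → 43
s5(24) + s6(25) → 49
33 + 43 → 76
49 + 76 → 125
The first pair merged (s1, s2) ends up deepest, at depth 5.

5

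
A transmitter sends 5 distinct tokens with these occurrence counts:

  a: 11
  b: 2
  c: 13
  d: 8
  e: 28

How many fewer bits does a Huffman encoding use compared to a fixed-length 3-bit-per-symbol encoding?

Fixed-length: 3 bits × 62 symbols = 186 bits.
Huffman merges:
combine b(2), d(8) → 10
combine 10, a(11) → 21
combine c(13), 21 → 34
combine e(28), 34 → 62
Huffman total = 10 + 21 + 34 + 62 = 127 bits.
Saving = 186 − 127 = 59 bits.

59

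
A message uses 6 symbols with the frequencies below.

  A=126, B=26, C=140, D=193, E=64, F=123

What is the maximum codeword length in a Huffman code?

4

Merge the two lowest-weight nodes at each step:
combine B(26), E(64) → 90
combine 90, F(123) → 213
combine A(126), C(140) → 266
combine D(193), 213 → 406
combine 266, 406 → 672
The first pair merged (B, E) ends up deepest, at depth 4.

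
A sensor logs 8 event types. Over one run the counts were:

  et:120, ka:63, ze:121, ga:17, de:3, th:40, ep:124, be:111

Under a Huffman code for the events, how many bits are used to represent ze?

2

Build the tree from the bottom:
de(3) + ga(17) → 20
20 + th(40) → 60
60 + ka(63) → 123
be(111) + et(120) → 231
ze(121) + 123 → 244
ep(124) + 231 → 355
244 + 355 → 599
ze sits 2 levels below the root, so its codeword is 2 bits.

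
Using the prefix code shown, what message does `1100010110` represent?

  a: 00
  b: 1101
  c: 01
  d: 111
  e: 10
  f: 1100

fcce

Read left to right; each codeword is recognised as soon as it completes (prefix code):
  1100→f | 01→c | 01→c | 10→e
Decoded message: fcce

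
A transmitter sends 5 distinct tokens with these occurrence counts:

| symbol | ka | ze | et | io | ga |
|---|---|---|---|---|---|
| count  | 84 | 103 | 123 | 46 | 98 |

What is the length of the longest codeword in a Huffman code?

3

Merge the two lowest-weight nodes at each step:
io(46) + ka(84) → 130
ga(98) + ze(103) → 201
et(123) + 130 → 253
201 + 253 → 454
Maximum depth reached is 3.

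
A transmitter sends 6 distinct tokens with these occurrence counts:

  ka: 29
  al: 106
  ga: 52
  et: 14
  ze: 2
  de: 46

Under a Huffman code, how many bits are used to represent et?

5

Repeatedly merge the two smallest:
ze(2) + et(14) → 16
16 + ka(29) → 45
45 + de(46) → 91
ga(52) + 91 → 143
al(106) + 143 → 249
et sits 5 levels below the root, so its codeword is 5 bits.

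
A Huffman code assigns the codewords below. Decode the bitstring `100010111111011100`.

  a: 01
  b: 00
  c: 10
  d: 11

cbcdddadb

Read left to right; each codeword is recognised as soon as it completes (prefix code):
  10→c | 00→b | 10→c | 11→d | 11→d | 11→d | 01→a | 11→d | 00→b
Decoded message: cbcdddadb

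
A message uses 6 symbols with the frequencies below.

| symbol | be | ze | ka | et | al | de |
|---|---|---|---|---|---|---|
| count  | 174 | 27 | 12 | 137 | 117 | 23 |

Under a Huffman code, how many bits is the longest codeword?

Merge the two lowest-weight nodes at each step:
ka(12) + de(23) → 35
ze(27) + 35 → 62
62 + al(117) → 179
et(137) + be(174) → 311
179 + 311 → 490
Maximum depth reached is 4.

4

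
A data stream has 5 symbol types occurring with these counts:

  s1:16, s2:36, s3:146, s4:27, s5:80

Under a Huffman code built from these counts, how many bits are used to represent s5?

Huffman merges, smallest pair first:
s1(16) + s4(27) → 43
s2(36) + 43 → 79
79 + s5(80) → 159
s3(146) + 159 → 305
s5 sits 2 levels below the root, so its codeword is 2 bits.

2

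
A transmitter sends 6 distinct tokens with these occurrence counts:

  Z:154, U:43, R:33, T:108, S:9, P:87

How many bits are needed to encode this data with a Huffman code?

995

Merge the two smallest weights repeatedly:
merge S(9) and R(33): 42
merge 42 and U(43): 85
merge 85 and P(87): 172
merge T(108) and Z(154): 262
merge 172 and 262: 434
Total encoded bits = sum of merged weights = 42 + 85 + 172 + 262 + 434 = 995.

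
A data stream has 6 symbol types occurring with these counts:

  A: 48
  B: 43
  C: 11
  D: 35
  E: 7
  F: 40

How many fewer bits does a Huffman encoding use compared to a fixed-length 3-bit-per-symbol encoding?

Fixed-length: 3 bits × 184 symbols = 552 bits.
Huffman merges:
E(7) + C(11) → 18
18 + D(35) → 53
F(40) + B(43) → 83
A(48) + 53 → 101
83 + 101 → 184
Huffman total = 18 + 53 + 83 + 101 + 184 = 439 bits.
Saving = 552 − 439 = 113 bits.

113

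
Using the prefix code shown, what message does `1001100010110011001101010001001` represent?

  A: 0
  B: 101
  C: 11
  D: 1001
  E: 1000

Read left to right; each codeword is recognised as soon as it completes (prefix code):
  1001→D | 1000→E | 101→B | 1001→D | 1001→D | 101→B | 0→A | 1000→E | 1001→D
Decoded message: DEBDDBAED

DEBDDBAED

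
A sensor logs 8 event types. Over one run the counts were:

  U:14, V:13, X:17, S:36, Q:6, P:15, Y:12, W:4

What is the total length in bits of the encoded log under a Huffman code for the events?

325

Build the Huffman tree bottom-up:
merge W(4) and Q(6): 10
merge 10 and Y(12): 22
merge V(13) and U(14): 27
merge P(15) and X(17): 32
merge 22 and 27: 49
merge 32 and S(36): 68
merge 49 and 68: 117
The encoded length is the sum of every internal node's weight: 10 + 22 + 27 + 32 + 49 + 68 + 117 = 325 bits.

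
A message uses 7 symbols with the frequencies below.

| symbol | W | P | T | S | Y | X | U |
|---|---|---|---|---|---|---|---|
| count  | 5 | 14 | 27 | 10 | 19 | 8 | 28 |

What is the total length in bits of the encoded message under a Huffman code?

291

Greedily combine the two least-frequent nodes:
merge W(5) and X(8): 13
merge S(10) and 13: 23
merge P(14) and Y(19): 33
merge 23 and T(27): 50
merge U(28) and 33: 61
merge 50 and 61: 111
The encoded length is the sum of every internal node's weight: 13 + 23 + 33 + 50 + 61 + 111 = 291 bits.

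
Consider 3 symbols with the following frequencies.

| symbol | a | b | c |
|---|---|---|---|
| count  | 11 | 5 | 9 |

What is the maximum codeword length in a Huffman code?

2

Merge the two lowest-weight nodes at each step:
combine b(5), c(9) → 14
combine a(11), 14 → 25
Maximum depth reached is 2.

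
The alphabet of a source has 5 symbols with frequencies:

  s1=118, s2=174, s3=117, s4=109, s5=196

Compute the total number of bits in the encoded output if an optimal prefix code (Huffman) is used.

1654

Greedily combine the two least-frequent nodes:
s4(109) + s3(117) → 226
s1(118) + s2(174) → 292
s5(196) + 226 → 422
292 + 422 → 714
Each symbol's bit-cost is frequency × depth; summing gives 1654 bits (equivalently 226 + 292 + 422 + 714).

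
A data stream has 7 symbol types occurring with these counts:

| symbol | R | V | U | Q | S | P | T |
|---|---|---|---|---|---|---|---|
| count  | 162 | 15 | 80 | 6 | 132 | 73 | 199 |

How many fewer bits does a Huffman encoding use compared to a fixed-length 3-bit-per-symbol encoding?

Fixed-length: 3 bits × 667 symbols = 2001 bits.
Huffman merges:
combine Q(6), V(15) → 21
combine 21, P(73) → 94
combine U(80), 94 → 174
combine S(132), R(162) → 294
combine 174, T(199) → 373
combine 294, 373 → 667
Huffman total = 21 + 94 + 174 + 294 + 373 + 667 = 1623 bits.
Saving = 2001 − 1623 = 378 bits.

378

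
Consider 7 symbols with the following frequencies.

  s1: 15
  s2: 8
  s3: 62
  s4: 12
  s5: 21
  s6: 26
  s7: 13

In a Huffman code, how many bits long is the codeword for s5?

3

Build the tree from the bottom:
combine s2(8), s4(12) → 20
combine s7(13), s1(15) → 28
combine 20, s5(21) → 41
combine s6(26), 28 → 54
combine 41, 54 → 95
combine s3(62), 95 → 157
The subtree containing s5 is merged 3 times, so code length = 3.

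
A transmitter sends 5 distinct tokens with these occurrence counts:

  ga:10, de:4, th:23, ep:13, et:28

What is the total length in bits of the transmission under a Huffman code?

169

Build the Huffman tree bottom-up:
de(4) + ga(10) → 14
ep(13) + 14 → 27
th(23) + 27 → 50
et(28) + 50 → 78
Total encoded bits = sum of merged weights = 14 + 27 + 50 + 78 = 169.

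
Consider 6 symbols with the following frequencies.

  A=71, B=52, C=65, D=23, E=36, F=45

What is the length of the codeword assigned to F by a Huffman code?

3

Huffman merges, smallest pair first:
merge D(23) and E(36): 59
merge F(45) and B(52): 97
merge 59 and C(65): 124
merge A(71) and 97: 168
merge 124 and 168: 292
F's leaf is at depth 3, giving a 3-bit codeword.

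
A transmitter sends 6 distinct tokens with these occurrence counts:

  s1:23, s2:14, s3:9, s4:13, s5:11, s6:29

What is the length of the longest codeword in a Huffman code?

3

Merge the two lowest-weight nodes at each step:
s3(9) + s5(11) → 20
s4(13) + s2(14) → 27
20 + s1(23) → 43
27 + s6(29) → 56
43 + 56 → 99
The first pair merged (s3, s5) ends up deepest, at depth 3.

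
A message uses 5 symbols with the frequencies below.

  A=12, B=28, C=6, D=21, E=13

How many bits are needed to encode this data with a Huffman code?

178

Greedily combine the two least-frequent nodes:
C(6) + A(12) → 18
E(13) + 18 → 31
D(21) + B(28) → 49
31 + 49 → 80
The encoded length is the sum of every internal node's weight: 18 + 31 + 49 + 80 = 178 bits.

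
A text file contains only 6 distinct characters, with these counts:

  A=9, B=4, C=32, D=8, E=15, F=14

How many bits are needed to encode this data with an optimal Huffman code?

Merge the two smallest weights repeatedly:
B(4) + D(8) → 12
A(9) + 12 → 21
F(14) + E(15) → 29
21 + 29 → 50
C(32) + 50 → 82
Total encoded bits = sum of merged weights = 12 + 21 + 29 + 50 + 82 = 194.

194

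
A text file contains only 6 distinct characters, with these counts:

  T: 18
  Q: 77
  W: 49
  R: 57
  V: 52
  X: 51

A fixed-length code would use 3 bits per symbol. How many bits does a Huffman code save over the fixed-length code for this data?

Fixed-length: 3 bits × 304 symbols = 912 bits.
Huffman merges:
T(18) + W(49) → 67
X(51) + V(52) → 103
R(57) + 67 → 124
Q(77) + 103 → 180
124 + 180 → 304
Huffman total = 67 + 103 + 124 + 180 + 304 = 778 bits.
Saving = 912 − 778 = 134 bits.

134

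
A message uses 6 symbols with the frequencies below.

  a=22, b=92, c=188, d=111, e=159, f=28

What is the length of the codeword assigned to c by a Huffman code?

Huffman merges, smallest pair first:
merge a(22) and f(28): 50
merge 50 and b(92): 142
merge d(111) and 142: 253
merge e(159) and c(188): 347
merge 253 and 347: 600
c's leaf is at depth 2, giving a 2-bit codeword.

2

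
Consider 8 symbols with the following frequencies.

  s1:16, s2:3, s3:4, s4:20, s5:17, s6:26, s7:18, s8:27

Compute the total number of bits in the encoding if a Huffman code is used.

Greedily combine the two least-frequent nodes:
merge s2(3) and s3(4): 7
merge 7 and s1(16): 23
merge s5(17) and s7(18): 35
merge s4(20) and 23: 43
merge s6(26) and s8(27): 53
merge 35 and 43: 78
merge 53 and 78: 131
Each symbol's bit-cost is frequency × depth; summing gives 370 bits (equivalently 7 + 23 + 35 + 43 + 53 + 78 + 131).

370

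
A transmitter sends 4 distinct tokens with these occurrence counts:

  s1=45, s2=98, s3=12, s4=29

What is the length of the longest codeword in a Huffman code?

Merge the two lowest-weight nodes at each step:
combine s3(12), s4(29) → 41
combine 41, s1(45) → 86
combine 86, s2(98) → 184
The rarest symbols sit at the bottom; the longest codeword is 3 bits.

3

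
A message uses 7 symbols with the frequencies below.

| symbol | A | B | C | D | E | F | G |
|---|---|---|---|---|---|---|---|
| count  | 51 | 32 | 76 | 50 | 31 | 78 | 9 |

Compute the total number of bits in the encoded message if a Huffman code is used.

867

Merge the two smallest weights repeatedly:
merge G(9) and E(31): 40
merge B(32) and 40: 72
merge D(50) and A(51): 101
merge 72 and C(76): 148
merge F(78) and 101: 179
merge 148 and 179: 327
The encoded length is the sum of every internal node's weight: 40 + 72 + 101 + 148 + 179 + 327 = 867 bits.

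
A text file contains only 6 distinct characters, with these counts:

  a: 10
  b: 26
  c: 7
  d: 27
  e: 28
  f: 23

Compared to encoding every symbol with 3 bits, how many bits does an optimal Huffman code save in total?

64

Fixed-length: 3 bits × 121 symbols = 363 bits.
Huffman merges:
combine c(7), a(10) → 17
combine 17, f(23) → 40
combine b(26), d(27) → 53
combine e(28), 40 → 68
combine 53, 68 → 121
Huffman total = 17 + 40 + 53 + 68 + 121 = 299 bits.
Saving = 363 − 299 = 64 bits.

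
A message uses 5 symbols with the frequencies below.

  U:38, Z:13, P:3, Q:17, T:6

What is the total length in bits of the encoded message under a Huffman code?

Build the Huffman tree bottom-up:
combine P(3), T(6) → 9
combine 9, Z(13) → 22
combine Q(17), 22 → 39
combine U(38), 39 → 77
Each symbol's bit-cost is frequency × depth; summing gives 147 bits (equivalently 9 + 22 + 39 + 77).

147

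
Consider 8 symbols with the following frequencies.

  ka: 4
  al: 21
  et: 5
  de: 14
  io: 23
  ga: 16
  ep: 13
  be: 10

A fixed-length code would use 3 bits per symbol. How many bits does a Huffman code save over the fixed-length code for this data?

Fixed-length: 3 bits × 106 symbols = 318 bits.
Huffman merges:
merge ka(4) and et(5): 9
merge 9 and be(10): 19
merge ep(13) and de(14): 27
merge ga(16) and 19: 35
merge al(21) and io(23): 44
merge 27 and 35: 62
merge 44 and 62: 106
Huffman total = 9 + 19 + 27 + 35 + 44 + 62 + 106 = 302 bits.
Saving = 318 − 302 = 16 bits.

16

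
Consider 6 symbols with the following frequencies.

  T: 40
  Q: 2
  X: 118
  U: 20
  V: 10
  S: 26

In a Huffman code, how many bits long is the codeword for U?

Build the tree from the bottom:
Q(2) + V(10) → 12
12 + U(20) → 32
S(26) + 32 → 58
T(40) + 58 → 98
98 + X(118) → 216
U sits 4 levels below the root, so its codeword is 4 bits.

4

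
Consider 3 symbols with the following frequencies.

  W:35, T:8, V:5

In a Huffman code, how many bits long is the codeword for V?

2

Repeatedly merge the two smallest:
combine V(5), T(8) → 13
combine 13, W(35) → 48
V's leaf is at depth 2, giving a 2-bit codeword.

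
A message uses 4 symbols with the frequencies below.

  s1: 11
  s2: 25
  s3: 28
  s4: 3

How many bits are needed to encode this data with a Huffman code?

Merge the two smallest weights repeatedly:
combine s4(3), s1(11) → 14
combine 14, s2(25) → 39
combine s3(28), 39 → 67
Each symbol's bit-cost is frequency × depth; summing gives 120 bits (equivalently 14 + 39 + 67).

120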